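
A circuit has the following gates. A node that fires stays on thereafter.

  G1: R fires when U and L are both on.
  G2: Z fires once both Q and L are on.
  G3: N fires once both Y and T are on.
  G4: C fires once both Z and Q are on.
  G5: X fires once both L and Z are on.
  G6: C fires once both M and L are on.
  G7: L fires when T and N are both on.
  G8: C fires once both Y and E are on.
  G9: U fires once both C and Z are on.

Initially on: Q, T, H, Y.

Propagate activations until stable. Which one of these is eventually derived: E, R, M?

R

G3: Y and T on → N on.
G7: T and N on → L on.
G2: Q and L on → Z on.
G4: Z and Q on → C on.
C and Z are on, so U fires (G9).
G1: U and L on → R on.
No rule produces M, and it is not given. No rule produces E, and it is not given.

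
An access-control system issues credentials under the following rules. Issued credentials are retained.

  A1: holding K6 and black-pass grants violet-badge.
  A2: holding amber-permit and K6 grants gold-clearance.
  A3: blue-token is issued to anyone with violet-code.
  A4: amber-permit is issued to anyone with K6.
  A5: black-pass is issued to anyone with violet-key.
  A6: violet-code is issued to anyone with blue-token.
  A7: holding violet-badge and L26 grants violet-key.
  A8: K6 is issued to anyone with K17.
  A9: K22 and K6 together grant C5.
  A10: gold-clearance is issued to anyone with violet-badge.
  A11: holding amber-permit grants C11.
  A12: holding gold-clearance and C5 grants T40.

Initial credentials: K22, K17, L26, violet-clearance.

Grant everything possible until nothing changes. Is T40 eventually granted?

Yes

Holding K17 grants K6 (A8).
Holding K6 grants amber-permit (A4).
Holding K22 and K6 grants C5 (A9).
Holding amber-permit and K6 grants gold-clearance (A2).
Holding gold-clearance and C5 grants T40 (A12).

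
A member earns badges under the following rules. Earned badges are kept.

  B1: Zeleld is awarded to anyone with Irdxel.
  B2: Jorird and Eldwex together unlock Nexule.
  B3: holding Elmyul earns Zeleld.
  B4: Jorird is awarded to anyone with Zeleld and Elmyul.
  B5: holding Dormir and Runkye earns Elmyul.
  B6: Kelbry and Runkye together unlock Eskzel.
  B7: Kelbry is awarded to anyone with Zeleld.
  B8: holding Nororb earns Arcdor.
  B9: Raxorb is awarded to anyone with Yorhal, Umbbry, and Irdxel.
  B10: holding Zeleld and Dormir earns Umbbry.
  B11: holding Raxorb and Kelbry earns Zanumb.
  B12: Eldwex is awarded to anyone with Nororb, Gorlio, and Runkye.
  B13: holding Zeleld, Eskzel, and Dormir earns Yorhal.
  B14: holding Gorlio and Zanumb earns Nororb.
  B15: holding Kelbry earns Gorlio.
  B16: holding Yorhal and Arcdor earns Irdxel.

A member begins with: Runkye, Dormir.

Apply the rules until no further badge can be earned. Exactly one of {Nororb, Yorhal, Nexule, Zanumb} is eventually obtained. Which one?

Yorhal

With Dormir and Runkye, Elmyul is earned (B5).
With Elmyul, Zeleld is earned (B3).
With Zeleld, Kelbry is earned (B7).
With Kelbry and Runkye, Eskzel is earned (B6).
With Zeleld, Eskzel, and Dormir, Yorhal is earned (B13).
Zanumb would need Raxorb and Kelbry (B11), but Raxorb is never earned. Nexule would need Jorird and Eldwex (B2), but Eldwex is never earned. Nororb would need Gorlio and Zanumb (B14), but Zanumb is never earned.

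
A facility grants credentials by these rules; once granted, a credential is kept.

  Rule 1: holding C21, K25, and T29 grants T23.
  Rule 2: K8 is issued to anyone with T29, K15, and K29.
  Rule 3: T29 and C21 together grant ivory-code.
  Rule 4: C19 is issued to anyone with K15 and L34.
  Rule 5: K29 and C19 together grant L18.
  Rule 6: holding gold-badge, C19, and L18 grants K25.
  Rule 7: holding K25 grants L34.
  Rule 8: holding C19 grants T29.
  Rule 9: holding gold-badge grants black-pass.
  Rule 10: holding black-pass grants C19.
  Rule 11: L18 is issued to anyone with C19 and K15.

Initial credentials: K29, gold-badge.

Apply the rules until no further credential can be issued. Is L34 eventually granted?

Holding gold-badge grants black-pass (Rule 9).
Holding black-pass grants C19 (Rule 10).
Holding K29 and C19 grants L18 (Rule 5).
Holding gold-badge, C19, and L18 grants K25 (Rule 6).
Holding K25 grants L34 (Rule 7).

Yes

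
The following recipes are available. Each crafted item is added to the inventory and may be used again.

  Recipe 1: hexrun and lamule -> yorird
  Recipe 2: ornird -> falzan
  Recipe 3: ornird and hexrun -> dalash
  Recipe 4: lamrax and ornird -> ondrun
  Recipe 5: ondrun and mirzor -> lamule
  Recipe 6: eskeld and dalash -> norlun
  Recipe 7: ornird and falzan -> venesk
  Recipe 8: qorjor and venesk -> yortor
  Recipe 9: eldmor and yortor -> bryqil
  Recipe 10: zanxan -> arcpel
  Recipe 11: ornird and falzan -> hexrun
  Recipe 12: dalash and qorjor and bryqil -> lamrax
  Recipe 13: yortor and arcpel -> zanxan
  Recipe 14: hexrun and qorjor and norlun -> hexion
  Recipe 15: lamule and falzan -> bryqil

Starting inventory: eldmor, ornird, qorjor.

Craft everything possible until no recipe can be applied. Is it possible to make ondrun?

Yes

ornird -> falzan (Recipe 2).
ornird and falzan -> hexrun (Recipe 11).
ornird and falzan -> venesk (Recipe 7).
ornird and hexrun -> dalash (Recipe 3).
qorjor and venesk -> yortor (Recipe 8).
eldmor and yortor -> bryqil (Recipe 9).
dalash and qorjor and bryqil -> lamrax (Recipe 12).
lamrax and ornird -> ondrun (Recipe 4).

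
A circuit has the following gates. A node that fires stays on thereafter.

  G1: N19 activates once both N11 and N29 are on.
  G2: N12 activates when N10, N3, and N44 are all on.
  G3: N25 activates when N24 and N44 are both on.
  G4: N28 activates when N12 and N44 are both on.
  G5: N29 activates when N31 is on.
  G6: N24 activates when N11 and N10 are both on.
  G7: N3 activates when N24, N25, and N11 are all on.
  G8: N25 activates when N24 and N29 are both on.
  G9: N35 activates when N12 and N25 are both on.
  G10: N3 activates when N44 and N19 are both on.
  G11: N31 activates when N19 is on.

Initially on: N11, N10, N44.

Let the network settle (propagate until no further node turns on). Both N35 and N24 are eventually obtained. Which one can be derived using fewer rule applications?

N24

N24: N11 and N10 are on, so N24 activates (G6). [1 rule application]
N35: N11 and N10 are on, so N24 activates (G6). G3: N24 and N44 on → N25 on. G7: N24, N25, and N11 on → N3 on. N10, N3, and N44 are on, so N12 activates (G2). G9: N12 and N25 on → N35 on. [5 rule applications]
N24 needs fewer.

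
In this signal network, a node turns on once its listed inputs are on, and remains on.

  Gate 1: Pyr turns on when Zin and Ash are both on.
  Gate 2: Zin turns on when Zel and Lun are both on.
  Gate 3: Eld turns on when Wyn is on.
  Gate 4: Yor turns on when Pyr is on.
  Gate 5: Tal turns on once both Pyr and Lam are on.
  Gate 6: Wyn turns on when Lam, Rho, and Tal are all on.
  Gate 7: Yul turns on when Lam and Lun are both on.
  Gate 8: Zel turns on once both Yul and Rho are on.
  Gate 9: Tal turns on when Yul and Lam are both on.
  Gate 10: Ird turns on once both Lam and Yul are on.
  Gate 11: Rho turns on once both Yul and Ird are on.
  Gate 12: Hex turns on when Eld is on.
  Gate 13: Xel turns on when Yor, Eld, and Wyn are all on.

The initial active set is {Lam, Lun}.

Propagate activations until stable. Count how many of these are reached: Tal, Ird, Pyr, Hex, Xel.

Gate 7: Lam and Lun on → Yul on.
Lam and Yul are on, so Ird turns on (Gate 10).
Gate 9: Yul and Lam on → Tal on.
Gate 11: Yul and Ird on → Rho on.
Lam, Rho, and Tal are on, so Wyn turns on (Gate 6).
Wyn is on, so Eld turns on (Gate 3).
Eld is on, so Hex turns on (Gate 12).
Tal: reached.
Ird: reached.
Pyr would need Zin and Ash (Gate 1), but Ash never turns on.
Hex: reached.
Xel would need Yor, Eld, and Wyn (Gate 13), but Yor never turns on.
Reached: Tal, Ird, and Hex — 3 of the 5.

3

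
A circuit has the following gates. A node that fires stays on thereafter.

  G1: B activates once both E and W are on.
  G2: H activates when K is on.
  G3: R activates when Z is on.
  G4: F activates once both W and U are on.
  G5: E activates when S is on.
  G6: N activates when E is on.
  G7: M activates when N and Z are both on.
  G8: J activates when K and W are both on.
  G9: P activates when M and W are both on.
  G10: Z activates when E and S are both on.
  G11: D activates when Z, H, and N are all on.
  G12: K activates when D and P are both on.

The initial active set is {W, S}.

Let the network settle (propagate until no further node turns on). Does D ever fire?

D would need Z, H, and N (G11), but H never turns on.

No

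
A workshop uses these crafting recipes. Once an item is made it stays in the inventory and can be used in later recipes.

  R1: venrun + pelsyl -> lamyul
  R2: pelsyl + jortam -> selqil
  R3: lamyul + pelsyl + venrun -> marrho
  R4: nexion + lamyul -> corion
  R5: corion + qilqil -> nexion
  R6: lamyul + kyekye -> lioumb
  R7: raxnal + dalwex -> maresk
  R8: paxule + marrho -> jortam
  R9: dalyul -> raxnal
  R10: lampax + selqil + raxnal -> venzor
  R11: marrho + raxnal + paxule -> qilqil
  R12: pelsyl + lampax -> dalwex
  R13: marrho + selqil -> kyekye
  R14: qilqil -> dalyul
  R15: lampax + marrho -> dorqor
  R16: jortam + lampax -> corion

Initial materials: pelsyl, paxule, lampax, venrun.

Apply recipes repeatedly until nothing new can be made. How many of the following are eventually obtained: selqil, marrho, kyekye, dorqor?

venrun + pelsyl -> lamyul (R1).
Using R3, lamyul, pelsyl, and venrun make marrho.
paxule + marrho -> jortam (R8).
Using R15, lampax and marrho make dorqor.
Using R2, pelsyl and jortam make selqil.
marrho + selqil -> kyekye (R13).
selqil: reached.
marrho: reached.
kyekye: reached.
dorqor: reached.
All 4 are reached.

4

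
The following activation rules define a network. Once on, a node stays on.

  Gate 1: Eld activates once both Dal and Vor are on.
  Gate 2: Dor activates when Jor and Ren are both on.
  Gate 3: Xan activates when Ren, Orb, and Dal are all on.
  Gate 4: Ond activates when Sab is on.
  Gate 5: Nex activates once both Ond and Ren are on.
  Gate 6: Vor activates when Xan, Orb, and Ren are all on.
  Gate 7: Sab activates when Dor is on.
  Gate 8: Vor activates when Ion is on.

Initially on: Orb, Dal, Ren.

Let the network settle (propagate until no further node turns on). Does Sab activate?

Sab would need Dor (Gate 7), but Dor never turns on.

No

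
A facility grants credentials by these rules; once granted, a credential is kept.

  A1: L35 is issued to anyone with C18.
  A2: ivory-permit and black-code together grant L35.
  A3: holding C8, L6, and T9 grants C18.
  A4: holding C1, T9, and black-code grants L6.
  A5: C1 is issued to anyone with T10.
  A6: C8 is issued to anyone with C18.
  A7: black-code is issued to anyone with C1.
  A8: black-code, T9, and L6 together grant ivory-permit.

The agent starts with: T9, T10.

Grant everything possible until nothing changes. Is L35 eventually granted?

Yes

Holding T10 grants C1 (A5).
Holding C1 grants black-code (A7).
Holding C1, T9, and black-code grants L6 (A4).
Holding black-code, T9, and L6 grants ivory-permit (A8).
Holding ivory-permit and black-code grants L35 (A2).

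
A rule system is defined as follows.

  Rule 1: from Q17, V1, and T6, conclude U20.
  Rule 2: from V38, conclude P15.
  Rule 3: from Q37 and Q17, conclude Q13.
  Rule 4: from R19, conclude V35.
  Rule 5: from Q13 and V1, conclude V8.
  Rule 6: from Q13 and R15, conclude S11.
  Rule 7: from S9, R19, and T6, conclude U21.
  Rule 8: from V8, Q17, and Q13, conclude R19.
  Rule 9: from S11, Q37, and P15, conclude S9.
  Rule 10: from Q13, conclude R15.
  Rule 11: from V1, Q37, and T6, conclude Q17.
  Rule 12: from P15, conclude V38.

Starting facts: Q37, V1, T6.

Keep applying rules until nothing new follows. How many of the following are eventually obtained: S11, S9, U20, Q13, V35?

From V1, Q37, and T6, Rule 11 gives Q17.
Q17, V1, and T6 hold, so U20 follows (Rule 1).
From Q37 and Q17, Rule 3 gives Q13.
Q13 and V1 hold, so V8 follows (Rule 5).
From Q13, Rule 10 gives R15.
V8, Q17, and Q13 hold, so R19 follows (Rule 8).
From Q13 and R15, Rule 6 gives S11.
R19 holds, so V35 follows (Rule 4).
S11: reached.
S9 would need S11, Q37, and P15 (Rule 9), but P15 is never established.
U20: reached.
Q13: reached.
V35: reached.
Reached: S11, U20, Q13, and V35 — 4 of the 5.

4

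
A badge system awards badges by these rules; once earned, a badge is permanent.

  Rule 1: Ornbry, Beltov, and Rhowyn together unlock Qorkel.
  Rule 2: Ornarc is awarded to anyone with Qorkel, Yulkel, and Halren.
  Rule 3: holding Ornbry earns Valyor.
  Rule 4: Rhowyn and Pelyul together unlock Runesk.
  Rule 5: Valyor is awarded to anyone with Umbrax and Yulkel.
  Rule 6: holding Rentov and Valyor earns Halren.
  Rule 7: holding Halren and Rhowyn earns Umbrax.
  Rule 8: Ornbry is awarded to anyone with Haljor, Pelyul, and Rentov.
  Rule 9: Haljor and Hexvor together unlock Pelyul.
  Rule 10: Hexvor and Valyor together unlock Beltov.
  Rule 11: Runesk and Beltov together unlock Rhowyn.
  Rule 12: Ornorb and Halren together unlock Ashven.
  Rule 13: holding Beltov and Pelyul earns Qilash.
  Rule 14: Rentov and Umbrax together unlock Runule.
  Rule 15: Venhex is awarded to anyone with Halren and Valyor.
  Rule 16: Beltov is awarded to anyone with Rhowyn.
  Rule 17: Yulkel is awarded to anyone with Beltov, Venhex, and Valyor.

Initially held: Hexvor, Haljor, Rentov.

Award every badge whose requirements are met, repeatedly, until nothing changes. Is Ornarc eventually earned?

No

Ornarc would need Qorkel, Yulkel, and Halren (Rule 2), but Qorkel is never earned.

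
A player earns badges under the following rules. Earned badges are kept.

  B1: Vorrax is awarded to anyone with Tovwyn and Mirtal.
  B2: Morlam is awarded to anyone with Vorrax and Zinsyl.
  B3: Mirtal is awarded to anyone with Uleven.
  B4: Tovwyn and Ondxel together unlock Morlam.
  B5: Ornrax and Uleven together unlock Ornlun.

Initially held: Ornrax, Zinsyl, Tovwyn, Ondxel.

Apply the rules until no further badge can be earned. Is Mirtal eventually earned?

No

Mirtal would need Uleven (B3), but Uleven is never earned.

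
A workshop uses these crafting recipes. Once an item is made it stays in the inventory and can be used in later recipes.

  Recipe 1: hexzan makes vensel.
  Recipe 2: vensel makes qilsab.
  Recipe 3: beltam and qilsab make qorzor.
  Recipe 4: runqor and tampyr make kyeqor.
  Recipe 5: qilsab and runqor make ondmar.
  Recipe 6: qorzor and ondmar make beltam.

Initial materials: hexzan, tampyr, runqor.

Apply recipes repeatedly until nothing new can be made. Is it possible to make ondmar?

Using Recipe 1, hexzan makes vensel.
vensel → qilsab (Recipe 2).
Using Recipe 5, qilsab and runqor make ondmar.

Yes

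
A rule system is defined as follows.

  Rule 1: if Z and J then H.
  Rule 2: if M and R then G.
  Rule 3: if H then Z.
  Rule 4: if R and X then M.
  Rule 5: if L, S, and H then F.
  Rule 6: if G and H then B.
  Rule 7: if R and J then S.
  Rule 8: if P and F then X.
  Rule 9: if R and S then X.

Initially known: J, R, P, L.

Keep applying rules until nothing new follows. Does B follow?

B would need G and H (Rule 6), but H is never established.

No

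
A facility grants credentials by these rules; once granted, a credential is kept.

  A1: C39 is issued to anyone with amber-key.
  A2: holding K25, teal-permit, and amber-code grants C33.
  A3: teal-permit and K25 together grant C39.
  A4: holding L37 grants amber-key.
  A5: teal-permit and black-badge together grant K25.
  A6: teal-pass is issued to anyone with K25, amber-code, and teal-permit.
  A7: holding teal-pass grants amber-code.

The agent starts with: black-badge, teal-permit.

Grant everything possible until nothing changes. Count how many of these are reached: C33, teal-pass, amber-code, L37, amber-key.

0

C33 would need K25, teal-permit, and amber-code (A2), but amber-code is never granted.
teal-pass would need K25, amber-code, and teal-permit (A6), but amber-code is never granted.
amber-code would need teal-pass (A7), but teal-pass is never granted.
No rule produces L37, and it is not given.
amber-key would need L37 (A4), but L37 is never granted.
None of the 5 are reached.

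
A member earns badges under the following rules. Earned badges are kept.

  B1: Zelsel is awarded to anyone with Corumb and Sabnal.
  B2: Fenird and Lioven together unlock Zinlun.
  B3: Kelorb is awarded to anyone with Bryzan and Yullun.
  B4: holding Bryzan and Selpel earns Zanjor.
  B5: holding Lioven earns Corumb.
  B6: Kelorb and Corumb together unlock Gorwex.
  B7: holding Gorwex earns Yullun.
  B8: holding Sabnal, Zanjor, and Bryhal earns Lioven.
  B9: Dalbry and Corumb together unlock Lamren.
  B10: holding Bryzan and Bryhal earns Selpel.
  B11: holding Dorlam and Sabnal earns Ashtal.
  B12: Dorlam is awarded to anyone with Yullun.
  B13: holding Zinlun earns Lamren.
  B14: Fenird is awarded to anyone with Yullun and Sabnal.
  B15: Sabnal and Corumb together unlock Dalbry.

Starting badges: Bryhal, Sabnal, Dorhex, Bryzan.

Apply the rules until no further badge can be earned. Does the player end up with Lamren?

Yes

With Bryzan and Bryhal, Selpel is earned (B10).
With Bryzan and Selpel, Zanjor is earned (B4).
With Sabnal, Zanjor, and Bryhal, Lioven is earned (B8).
With Lioven, Corumb is earned (B5).
With Sabnal and Corumb, Dalbry is earned (B15).
With Dalbry and Corumb, Lamren is earned (B9).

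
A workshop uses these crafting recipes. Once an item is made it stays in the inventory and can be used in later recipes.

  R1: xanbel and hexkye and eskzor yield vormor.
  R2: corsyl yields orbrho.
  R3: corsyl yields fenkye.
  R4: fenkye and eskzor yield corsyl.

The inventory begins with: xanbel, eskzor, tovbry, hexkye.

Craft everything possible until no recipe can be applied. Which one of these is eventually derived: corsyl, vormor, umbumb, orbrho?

xanbel and hexkye and eskzor → vormor (R1).
orbrho would need corsyl (R2), but corsyl is never obtained. corsyl would need fenkye and eskzor (R4), but fenkye is never obtained. No rule produces umbumb, and it is not given.

vormor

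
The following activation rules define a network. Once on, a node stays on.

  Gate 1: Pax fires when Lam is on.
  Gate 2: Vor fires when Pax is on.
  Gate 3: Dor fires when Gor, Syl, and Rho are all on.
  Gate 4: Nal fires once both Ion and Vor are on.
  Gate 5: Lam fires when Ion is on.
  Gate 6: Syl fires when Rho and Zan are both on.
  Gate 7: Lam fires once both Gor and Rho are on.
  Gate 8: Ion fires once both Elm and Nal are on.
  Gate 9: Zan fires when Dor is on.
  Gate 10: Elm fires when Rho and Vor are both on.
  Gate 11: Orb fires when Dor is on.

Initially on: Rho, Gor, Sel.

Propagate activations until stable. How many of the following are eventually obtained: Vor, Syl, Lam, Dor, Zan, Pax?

3

Gor and Rho are on, so Lam fires (Gate 7).
Lam is on, so Pax fires (Gate 1).
Pax is on, so Vor fires (Gate 2).
Vor: reached.
Syl would need Rho and Zan (Gate 6), but Zan never turns on.
Lam: reached.
Dor would need Gor, Syl, and Rho (Gate 3), but Syl never turns on.
Zan would need Dor (Gate 9), but Dor never turns on.
Pax: reached.
Reached: Vor, Lam, and Pax — 3 of the 6.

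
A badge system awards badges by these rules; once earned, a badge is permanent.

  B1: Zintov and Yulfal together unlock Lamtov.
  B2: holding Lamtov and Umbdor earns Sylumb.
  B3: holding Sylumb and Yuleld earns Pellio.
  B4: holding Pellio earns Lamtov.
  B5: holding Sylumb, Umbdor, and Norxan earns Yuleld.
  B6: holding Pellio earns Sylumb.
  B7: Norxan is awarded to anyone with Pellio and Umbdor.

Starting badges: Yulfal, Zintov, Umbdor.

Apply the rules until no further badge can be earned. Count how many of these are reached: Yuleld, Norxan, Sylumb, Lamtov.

2

With Zintov and Yulfal, Lamtov is earned (B1).
With Lamtov and Umbdor, Sylumb is earned (B2).
Yuleld would need Sylumb, Umbdor, and Norxan (B5), but Norxan is never earned.
Norxan would need Pellio and Umbdor (B7), but Pellio is never earned.
Sylumb: reached.
Lamtov: reached.
Reached: Sylumb and Lamtov — 2 of the 4.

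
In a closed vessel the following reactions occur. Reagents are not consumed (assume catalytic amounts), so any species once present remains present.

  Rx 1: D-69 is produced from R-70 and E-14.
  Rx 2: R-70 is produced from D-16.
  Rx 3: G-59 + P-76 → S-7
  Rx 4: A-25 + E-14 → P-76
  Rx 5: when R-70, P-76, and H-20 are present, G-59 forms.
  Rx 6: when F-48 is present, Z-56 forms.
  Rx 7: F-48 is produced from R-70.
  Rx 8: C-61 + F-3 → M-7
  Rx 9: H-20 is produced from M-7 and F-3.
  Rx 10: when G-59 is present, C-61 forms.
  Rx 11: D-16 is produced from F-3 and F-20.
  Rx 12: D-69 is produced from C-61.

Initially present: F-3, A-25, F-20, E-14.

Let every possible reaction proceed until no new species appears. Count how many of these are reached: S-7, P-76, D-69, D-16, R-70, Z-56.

A-25 and E-14 present → P-76 forms (Rx 4).
F-3 and F-20 present → D-16 forms (Rx 11).
D-16 present → R-70 forms (Rx 2).
R-70 and E-14 present → D-69 forms (Rx 1).
R-70 present → F-48 forms (Rx 7).
F-48 present → Z-56 forms (Rx 6).
S-7 would need G-59 and P-76 (Rx 3), but G-59 never forms.
P-76: reached.
D-69: reached.
D-16: reached.
R-70: reached.
Z-56: reached.
Reached: P-76, D-69, D-16, R-70, and Z-56 — 5 of the 6.

5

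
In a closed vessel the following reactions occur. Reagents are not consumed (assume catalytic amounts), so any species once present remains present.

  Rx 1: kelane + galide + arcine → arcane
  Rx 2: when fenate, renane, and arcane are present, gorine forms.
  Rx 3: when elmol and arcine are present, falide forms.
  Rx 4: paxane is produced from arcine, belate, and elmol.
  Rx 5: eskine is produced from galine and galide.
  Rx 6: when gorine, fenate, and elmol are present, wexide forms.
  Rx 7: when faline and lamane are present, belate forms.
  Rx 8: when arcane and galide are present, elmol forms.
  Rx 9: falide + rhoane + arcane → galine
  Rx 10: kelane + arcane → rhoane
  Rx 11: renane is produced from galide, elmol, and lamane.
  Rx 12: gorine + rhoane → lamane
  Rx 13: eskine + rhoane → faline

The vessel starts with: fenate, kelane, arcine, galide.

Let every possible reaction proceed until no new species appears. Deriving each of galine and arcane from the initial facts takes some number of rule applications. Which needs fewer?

arcane: kelane, galide, and arcine present → arcane forms (Rx 1). [1 rule application]
galine: kelane, galide, and arcine present → arcane forms (Rx 1). kelane and arcane present → rhoane forms (Rx 10). arcane and galide present → elmol forms (Rx 8). elmol and arcine present → falide forms (Rx 3). falide, rhoane, and arcane present → galine forms (Rx 9). [5 rule applications]
arcane needs fewer.

arcane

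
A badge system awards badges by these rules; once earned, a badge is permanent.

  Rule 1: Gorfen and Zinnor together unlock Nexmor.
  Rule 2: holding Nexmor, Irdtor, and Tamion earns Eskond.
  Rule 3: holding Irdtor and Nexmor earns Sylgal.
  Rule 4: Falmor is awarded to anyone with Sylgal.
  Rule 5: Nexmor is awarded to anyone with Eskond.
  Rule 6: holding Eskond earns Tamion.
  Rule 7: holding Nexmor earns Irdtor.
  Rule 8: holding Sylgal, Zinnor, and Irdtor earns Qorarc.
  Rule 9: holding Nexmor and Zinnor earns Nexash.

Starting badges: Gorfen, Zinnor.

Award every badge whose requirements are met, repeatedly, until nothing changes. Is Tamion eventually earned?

Tamion would need Eskond (Rule 6), but Eskond is never earned.

No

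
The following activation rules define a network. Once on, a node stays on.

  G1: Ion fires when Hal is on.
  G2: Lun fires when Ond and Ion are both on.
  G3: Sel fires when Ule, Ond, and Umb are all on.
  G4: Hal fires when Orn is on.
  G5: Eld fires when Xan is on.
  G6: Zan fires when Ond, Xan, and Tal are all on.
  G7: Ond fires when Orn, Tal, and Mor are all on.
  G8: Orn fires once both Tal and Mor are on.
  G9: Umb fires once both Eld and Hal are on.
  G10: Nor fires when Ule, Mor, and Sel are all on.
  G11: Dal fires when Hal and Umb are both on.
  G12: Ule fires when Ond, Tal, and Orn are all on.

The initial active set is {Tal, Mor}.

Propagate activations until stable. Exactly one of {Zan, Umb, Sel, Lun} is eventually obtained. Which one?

Lun

Tal and Mor are on, so Orn fires (G8).
G7: Orn, Tal, and Mor on → Ond on.
G4: Orn on → Hal on.
Hal is on, so Ion fires (G1).
G2: Ond and Ion on → Lun on.
Umb would need Eld and Hal (G9), but Eld never turns on. Zan would need Ond, Xan, and Tal (G6), but Xan never turns on. Sel would need Ule, Ond, and Umb (G3), but Umb never turns on.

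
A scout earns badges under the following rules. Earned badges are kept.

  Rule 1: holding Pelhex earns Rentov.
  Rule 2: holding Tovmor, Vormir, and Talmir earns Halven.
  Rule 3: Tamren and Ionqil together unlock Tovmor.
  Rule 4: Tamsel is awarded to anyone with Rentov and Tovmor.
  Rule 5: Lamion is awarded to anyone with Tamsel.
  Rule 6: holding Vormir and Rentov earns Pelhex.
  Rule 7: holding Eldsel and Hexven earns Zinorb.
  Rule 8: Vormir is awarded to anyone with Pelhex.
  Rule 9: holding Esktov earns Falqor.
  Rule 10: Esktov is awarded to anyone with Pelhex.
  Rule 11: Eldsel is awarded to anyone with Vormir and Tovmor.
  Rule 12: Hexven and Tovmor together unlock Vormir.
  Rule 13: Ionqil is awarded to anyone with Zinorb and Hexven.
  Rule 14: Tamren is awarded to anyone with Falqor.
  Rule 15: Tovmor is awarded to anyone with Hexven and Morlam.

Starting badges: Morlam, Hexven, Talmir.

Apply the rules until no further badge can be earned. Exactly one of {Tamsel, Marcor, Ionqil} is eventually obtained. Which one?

Ionqil

With Hexven and Morlam, Tovmor is earned (Rule 15).
With Hexven and Tovmor, Vormir is earned (Rule 12).
With Vormir and Tovmor, Eldsel is earned (Rule 11).
With Eldsel and Hexven, Zinorb is earned (Rule 7).
With Zinorb and Hexven, Ionqil is earned (Rule 13).
Tamsel would need Rentov and Tovmor (Rule 4), but Rentov is never earned. No rule produces Marcor, and it is not given.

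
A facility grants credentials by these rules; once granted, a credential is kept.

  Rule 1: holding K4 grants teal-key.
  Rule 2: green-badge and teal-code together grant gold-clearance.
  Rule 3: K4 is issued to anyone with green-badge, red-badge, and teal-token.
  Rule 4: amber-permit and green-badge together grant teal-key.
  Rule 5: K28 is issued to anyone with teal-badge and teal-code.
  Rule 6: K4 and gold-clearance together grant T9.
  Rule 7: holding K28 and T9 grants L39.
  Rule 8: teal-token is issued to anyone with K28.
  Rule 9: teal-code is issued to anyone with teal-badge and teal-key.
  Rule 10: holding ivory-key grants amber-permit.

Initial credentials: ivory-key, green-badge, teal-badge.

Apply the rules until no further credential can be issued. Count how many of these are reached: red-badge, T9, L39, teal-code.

1

Holding ivory-key grants amber-permit (Rule 10).
Holding amber-permit and green-badge grants teal-key (Rule 4).
Holding teal-badge and teal-key grants teal-code (Rule 9).
No rule produces red-badge, and it is not given.
T9 would need K4 and gold-clearance (Rule 6), but K4 is never granted.
L39 would need K28 and T9 (Rule 7), but T9 is never granted.
teal-code: reached.
Reached: teal-code — 1 of the 4.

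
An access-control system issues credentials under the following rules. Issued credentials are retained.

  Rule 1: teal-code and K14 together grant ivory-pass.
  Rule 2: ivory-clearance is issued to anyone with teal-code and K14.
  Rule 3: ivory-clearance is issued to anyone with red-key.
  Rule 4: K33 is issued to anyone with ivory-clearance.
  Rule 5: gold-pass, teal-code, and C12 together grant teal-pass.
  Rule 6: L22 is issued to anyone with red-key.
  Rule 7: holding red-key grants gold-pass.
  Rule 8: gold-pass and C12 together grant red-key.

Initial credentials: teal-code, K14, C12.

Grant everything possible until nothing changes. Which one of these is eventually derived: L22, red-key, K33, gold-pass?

K33

Holding teal-code and K14 grants ivory-clearance (Rule 2).
Holding ivory-clearance grants K33 (Rule 4).
red-key would need gold-pass and C12 (Rule 8), but gold-pass is never granted. L22 would need red-key (Rule 6), but red-key is never granted. gold-pass would need red-key (Rule 7), but red-key is never granted.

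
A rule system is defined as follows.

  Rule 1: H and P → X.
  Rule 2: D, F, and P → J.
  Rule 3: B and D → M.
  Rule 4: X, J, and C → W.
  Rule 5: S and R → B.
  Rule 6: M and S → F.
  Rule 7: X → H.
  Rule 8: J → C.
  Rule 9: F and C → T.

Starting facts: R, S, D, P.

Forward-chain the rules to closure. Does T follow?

Yes

S and R hold, so B follows (Rule 5).
B and D hold, so M follows (Rule 3).
From M and S, Rule 6 gives F.
From D, F, and P, Rule 2 gives J.
From J, Rule 8 gives C.
F and C hold, so T follows (Rule 9).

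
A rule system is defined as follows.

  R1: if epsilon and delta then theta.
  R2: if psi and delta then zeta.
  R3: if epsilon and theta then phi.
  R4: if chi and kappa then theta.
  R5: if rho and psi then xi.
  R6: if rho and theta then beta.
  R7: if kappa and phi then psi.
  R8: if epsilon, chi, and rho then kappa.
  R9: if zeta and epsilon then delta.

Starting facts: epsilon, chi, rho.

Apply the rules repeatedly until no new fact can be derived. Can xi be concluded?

epsilon, chi, and rho hold, so kappa follows (R8).
chi and kappa hold, so theta follows (R4).
From epsilon and theta, R3 gives phi.
kappa and phi hold, so psi follows (R7).
rho and psi hold, so xi follows (R5).

Yes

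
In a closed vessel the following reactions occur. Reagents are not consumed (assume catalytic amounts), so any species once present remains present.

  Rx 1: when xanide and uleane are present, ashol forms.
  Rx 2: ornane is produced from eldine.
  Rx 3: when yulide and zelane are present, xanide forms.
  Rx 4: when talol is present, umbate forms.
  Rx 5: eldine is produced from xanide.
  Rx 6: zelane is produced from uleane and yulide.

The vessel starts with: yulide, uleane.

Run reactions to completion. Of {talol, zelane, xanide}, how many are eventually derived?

2

uleane and yulide present → zelane forms (Rx 6).
yulide and zelane present → xanide forms (Rx 3).
No rule produces talol, and it is not given.
zelane: reached.
xanide: reached.
Reached: zelane and xanide — 2 of the 3.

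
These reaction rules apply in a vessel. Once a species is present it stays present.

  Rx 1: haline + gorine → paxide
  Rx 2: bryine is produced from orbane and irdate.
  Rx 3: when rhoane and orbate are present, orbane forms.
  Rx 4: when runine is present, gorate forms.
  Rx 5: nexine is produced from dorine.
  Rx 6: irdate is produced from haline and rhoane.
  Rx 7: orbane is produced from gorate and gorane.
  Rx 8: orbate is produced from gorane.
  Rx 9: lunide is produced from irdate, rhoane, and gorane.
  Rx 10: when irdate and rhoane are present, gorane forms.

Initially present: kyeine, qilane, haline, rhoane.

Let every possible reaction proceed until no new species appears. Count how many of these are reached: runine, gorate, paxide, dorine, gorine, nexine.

No rule produces runine, and it is not given.
gorate would need runine (Rx 4), but runine never forms.
paxide would need haline and gorine (Rx 1), but gorine never forms.
No rule produces dorine, and it is not given.
No rule produces gorine, and it is not given.
nexine would need dorine (Rx 5), but dorine never forms.
None of the 6 are reached.

0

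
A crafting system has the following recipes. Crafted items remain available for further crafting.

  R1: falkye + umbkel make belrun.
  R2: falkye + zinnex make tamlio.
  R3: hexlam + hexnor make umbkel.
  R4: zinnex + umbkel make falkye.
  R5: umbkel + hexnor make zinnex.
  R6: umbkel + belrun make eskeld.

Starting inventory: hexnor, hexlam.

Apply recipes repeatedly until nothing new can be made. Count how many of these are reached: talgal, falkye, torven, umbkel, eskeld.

hexlam + hexnor → umbkel (R3).
Using R5, umbkel and hexnor make zinnex.
zinnex + umbkel → falkye (R4).
Using R1, falkye and umbkel make belrun.
Using R6, umbkel and belrun make eskeld.
No rule produces talgal, and it is not given.
falkye: reached.
No rule produces torven, and it is not given.
umbkel: reached.
eskeld: reached.
Reached: falkye, umbkel, and eskeld — 3 of the 5.

3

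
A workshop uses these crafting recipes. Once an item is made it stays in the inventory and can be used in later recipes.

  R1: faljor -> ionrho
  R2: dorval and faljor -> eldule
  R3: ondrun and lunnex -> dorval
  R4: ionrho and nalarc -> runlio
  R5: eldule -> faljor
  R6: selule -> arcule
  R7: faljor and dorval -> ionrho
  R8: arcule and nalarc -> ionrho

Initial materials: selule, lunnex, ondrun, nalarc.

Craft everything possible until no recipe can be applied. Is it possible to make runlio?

selule -> arcule (R6).
arcule and nalarc -> ionrho (R8).
Using R4, ionrho and nalarc make runlio.

Yes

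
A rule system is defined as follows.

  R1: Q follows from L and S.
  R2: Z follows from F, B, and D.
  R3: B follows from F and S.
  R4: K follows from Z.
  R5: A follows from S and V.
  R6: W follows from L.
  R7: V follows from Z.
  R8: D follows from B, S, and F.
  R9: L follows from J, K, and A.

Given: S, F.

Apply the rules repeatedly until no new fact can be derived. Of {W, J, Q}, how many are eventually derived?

0

W would need L (R6), but L is never established.
No rule produces J, and it is not given.
Q would need L and S (R1), but L is never established.
None of the 3 are reached.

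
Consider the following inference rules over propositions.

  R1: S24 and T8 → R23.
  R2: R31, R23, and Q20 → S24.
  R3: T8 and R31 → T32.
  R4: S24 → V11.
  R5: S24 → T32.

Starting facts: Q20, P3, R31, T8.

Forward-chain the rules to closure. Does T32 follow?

T8 and R31 hold, so T32 follows (R3).

Yes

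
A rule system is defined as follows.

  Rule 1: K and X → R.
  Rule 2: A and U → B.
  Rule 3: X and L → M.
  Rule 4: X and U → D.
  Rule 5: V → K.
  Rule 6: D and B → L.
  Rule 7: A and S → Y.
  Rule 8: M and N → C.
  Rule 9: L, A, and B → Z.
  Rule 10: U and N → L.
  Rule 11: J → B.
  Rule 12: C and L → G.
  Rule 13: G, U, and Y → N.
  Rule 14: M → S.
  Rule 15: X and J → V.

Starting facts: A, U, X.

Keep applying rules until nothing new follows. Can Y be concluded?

Yes

X and U hold, so D follows (Rule 4).
From A and U, Rule 2 gives B.
From D and B, Rule 6 gives L.
X and L hold, so M follows (Rule 3).
From M, Rule 14 gives S.
From A and S, Rule 7 gives Y.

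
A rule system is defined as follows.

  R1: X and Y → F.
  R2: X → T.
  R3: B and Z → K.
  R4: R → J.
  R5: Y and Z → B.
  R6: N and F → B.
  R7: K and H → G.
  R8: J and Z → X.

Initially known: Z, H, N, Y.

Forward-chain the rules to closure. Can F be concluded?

F would need X and Y (R1), but X is never established.

No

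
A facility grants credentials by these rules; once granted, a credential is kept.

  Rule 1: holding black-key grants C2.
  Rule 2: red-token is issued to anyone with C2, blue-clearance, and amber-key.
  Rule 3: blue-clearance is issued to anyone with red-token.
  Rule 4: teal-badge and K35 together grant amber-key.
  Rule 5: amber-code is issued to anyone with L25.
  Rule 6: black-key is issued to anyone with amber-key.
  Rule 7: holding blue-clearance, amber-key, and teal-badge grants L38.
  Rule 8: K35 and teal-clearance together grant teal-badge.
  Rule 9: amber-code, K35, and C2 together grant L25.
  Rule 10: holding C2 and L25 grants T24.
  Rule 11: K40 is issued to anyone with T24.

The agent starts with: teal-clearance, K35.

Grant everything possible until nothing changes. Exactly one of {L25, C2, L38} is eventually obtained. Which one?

Holding K35 and teal-clearance grants teal-badge (Rule 8).
Holding teal-badge and K35 grants amber-key (Rule 4).
Holding amber-key grants black-key (Rule 6).
Holding black-key grants C2 (Rule 1).
L25 would need amber-code, K35, and C2 (Rule 9), but amber-code is never granted. L38 would need blue-clearance, amber-key, and teal-badge (Rule 7), but blue-clearance is never granted.

C2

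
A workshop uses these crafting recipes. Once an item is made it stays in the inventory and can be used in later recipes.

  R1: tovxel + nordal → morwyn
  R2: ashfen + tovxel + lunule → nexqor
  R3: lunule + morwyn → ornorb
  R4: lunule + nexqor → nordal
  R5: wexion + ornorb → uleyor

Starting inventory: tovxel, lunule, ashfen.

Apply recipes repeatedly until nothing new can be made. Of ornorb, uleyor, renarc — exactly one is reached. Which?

Using R2, ashfen, tovxel, and lunule make nexqor.
Using R4, lunule and nexqor make nordal.
tovxel + nordal → morwyn (R1).
Using R3, lunule and morwyn make ornorb.
No rule produces renarc, and it is not given. uleyor would need wexion and ornorb (R5), but wexion is never obtained.

ornorb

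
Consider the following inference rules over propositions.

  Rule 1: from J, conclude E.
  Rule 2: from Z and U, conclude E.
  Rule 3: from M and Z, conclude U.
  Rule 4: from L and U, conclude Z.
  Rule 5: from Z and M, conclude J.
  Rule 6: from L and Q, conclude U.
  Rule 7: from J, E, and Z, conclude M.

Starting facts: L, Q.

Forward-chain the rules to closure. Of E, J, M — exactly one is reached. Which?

L and Q hold, so U follows (Rule 6).
From L and U, Rule 4 gives Z.
From Z and U, Rule 2 gives E.
J would need Z and M (Rule 5), but M is never established. M would need J, E, and Z (Rule 7), but J is never established.

E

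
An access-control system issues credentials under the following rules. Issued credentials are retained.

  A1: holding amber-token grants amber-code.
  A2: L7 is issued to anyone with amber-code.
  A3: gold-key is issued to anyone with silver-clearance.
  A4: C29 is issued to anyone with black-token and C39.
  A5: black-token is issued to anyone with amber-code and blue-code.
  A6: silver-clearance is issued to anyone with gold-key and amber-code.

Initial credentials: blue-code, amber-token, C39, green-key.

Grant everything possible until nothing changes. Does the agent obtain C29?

Yes

Holding amber-token grants amber-code (A1).
Holding amber-code and blue-code grants black-token (A5).
Holding black-token and C39 grants C29 (A4).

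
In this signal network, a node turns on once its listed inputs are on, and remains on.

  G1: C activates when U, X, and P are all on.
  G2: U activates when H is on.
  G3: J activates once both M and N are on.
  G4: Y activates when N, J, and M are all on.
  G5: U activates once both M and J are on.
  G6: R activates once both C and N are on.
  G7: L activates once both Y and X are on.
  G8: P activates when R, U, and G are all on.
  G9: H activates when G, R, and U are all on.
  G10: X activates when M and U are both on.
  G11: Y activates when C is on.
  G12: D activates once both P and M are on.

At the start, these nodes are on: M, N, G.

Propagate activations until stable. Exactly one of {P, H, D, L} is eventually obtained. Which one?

M and N are on, so J activates (G3).
N, J, and M are on, so Y activates (G4).
G5: M and J on → U on.
M and U are on, so X activates (G10).
Y and X are on, so L activates (G7).
H would need G, R, and U (G9), but R never turns on. P would need R, U, and G (G8), but R never turns on. D would need P and M (G12), but P never turns on.

L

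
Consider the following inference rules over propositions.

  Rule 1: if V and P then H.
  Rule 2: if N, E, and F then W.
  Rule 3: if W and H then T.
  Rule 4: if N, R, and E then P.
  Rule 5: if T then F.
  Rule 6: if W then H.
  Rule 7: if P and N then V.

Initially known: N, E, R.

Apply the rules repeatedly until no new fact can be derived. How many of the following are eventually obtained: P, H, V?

From N, R, and E, Rule 4 gives P.
P and N hold, so V follows (Rule 7).
From V and P, Rule 1 gives H.
P: reached.
H: reached.
V: reached.
All 3 are reached.

3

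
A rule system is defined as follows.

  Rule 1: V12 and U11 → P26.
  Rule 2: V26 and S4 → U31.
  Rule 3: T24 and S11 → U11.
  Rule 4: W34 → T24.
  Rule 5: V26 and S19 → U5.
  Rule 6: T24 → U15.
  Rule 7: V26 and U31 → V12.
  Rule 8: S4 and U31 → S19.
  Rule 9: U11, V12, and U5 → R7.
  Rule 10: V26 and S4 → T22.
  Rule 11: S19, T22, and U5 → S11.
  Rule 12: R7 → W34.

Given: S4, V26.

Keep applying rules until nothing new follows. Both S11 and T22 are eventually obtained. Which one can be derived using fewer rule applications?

T22: V26 and S4 hold, so T22 follows (Rule 10). [1 rule application]
S11: From V26 and S4, Rule 2 gives U31. From V26 and S4, Rule 10 gives T22. From S4 and U31, Rule 8 gives S19. V26 and S19 hold, so U5 follows (Rule 5). S19, T22, and U5 hold, so S11 follows (Rule 11). [5 rule applications]
T22 needs fewer.

T22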